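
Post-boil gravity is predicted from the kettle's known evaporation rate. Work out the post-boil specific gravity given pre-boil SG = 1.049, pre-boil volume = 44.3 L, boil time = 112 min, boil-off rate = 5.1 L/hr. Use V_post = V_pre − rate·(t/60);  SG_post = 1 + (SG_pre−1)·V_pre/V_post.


V_post = 44.3 − 5.1·(112/60) = 34.7800
SG_post = 1 + (1.049 − 1)·44.3/34.7800

1.0624


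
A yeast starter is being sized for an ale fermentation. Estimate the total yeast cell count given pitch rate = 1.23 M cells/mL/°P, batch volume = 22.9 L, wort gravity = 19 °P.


cells (billions) = rate · V_L · °P
cells = 1.23 · 22.9 · 19

535.1730 billion cells


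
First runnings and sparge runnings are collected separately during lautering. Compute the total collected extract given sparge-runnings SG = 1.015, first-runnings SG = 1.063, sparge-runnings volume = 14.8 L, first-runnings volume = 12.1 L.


total = Σ (SG_i − 1)·1000·V_i
first = (1.063 − 1)·1000·12.1 = 762.3000
sparge = (1.015 − 1)·1000·14.8 = 222.0000
total = 762.3000 + 222.0000

984.3000 gravity·L


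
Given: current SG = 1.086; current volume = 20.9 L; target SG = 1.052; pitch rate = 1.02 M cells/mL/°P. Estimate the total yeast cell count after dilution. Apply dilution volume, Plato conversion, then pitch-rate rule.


V_w = V·((SG_c−1)/(SG_t−1)−1);  °P = 259 − 259/SG_t;  cells = rate·(V+V_w)·°P
V_w = 20.9·((1.086−1)/(1.052−1)−1) = 13.6654
V_final = 20.9 + 13.6654 = 34.5654
°P = 259 − 259/1.052 = 12.8023
cells = 1.02·34.5654·12.8023

451.3661 billion cells


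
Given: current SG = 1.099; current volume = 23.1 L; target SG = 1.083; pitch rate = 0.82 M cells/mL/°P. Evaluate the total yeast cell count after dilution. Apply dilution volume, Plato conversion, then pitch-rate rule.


V_w = V·((SG_c−1)/(SG_t−1)−1);  °P = 259 − 259/SG_t;  cells = rate·(V+V_w)·°P
V_w = 23.1·((1.099−1)/(1.083−1)−1) = 4.4530
V_final = 23.1 + 4.4530 = 27.5530
°P = 259 − 259/1.083 = 19.8495
cells = 0.82·27.5530·19.8495

448.4689 billion cells


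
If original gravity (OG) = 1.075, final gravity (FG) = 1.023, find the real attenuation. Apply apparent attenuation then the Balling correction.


AA = (OG−FG)/(OG−1)·100;  RA = AA·0.8192
AA = (1.075 − 1.023)/(1.075 − 1)·100 = 69.3333
RA = 69.3333·0.8192

56.7979 %


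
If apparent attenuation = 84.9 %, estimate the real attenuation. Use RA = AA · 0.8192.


RA = 84.9 · 0.8192

69.5501 %


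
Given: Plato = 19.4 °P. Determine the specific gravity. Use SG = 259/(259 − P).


SG = 259/(259 − 19.4)

1.0810


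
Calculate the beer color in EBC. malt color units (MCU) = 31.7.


SRM = 1.4922·MCU^0.6859;  EBC = SRM·1.97
SRM = 1.4922·31.7^0.6859 = 15.9736
EBC = 15.9736·1.97

31.4680 EBC


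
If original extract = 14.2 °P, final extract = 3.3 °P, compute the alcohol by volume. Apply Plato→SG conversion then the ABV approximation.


SG = 259/(259 − P);  ABV = (OG − FG)·131.25
OG = 259/(259 − 14.2) = 1.0580
FG = 259/(259 − 3.3) = 1.0129
ABV = (1.0580 − 1.0129)·131.25

5.9195 % ABV


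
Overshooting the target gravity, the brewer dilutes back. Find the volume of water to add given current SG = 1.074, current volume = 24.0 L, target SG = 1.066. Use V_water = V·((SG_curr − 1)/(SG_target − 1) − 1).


V_water = 24.0·((1.074 − 1)/(1.066 − 1) − 1)

2.9091 L


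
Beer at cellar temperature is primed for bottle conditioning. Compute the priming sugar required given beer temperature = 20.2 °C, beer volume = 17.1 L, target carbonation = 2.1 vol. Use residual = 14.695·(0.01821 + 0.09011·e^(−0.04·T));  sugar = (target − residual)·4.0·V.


residual = 14.695·(0.01821 + 0.09011·e^(−0.04·20.2)) = 0.8578
sugar = (2.1 − 0.8578)·4.0·17.1

84.9636 g


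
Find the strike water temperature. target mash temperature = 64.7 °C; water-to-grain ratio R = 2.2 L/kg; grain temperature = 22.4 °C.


T_strike = (0.41/R)·(T_mash − T_grain) + T_mash
T_strike = (0.41/2.2)·(64.7 − 22.4) + 64.7

72.5832 °C


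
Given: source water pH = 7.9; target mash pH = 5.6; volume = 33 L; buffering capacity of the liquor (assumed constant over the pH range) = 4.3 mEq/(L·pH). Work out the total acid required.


acid = buffering capacity · (pH_source − pH_target) · V
acid = 4.3 · (7.9 − 5.6) · 33

326.3700 mEq


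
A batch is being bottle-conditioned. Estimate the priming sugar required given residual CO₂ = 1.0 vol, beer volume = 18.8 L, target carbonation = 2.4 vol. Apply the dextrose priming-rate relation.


sugar = (target − residual)·4.0·V
sugar = (2.4 − 1.0)·4.0·18.8

105.2800 g


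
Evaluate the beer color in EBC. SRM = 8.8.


EBC = SRM · 1.97
EBC = 8.8 · 1.97

17.3360 EBC


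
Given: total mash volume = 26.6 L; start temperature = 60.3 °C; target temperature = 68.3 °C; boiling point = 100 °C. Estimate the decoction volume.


V_dec = V_total·(T_target − T_start)/(T_boil − T_start)
V_dec = 26.6·(68.3 − 60.3)/(100 − 60.3)

5.3602 L


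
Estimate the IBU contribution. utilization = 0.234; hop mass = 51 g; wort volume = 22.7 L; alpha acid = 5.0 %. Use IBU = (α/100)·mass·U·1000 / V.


IBU = (5.0/100)·51·0.234·1000 / 22.7

26.2863 IBU


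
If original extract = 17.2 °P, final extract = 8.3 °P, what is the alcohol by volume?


SG = 259/(259 − P);  ABV = (OG − FG)·131.25
OG = 259/(259 − 17.2) = 1.0711
FG = 259/(259 − 8.3) = 1.0331
ABV = (1.0711 − 1.0331)·131.25

4.9909 % ABV


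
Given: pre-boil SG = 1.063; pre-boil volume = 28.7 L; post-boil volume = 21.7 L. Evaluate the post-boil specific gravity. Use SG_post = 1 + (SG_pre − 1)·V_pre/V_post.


pts_pre = (1.063 − 1)·1000 = 63.0000
pts_post = 63.0000·28.7/21.7 = 83.3226
SG_post = 1 + 83.3226/1000

1.0833


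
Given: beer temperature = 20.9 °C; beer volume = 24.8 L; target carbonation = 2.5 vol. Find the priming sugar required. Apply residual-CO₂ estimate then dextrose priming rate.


residual = 14.695·(0.01821 + 0.09011·e^(−0.04·T));  sugar = (target − residual)·4.0·V
residual = 14.695·(0.01821 + 0.09011·e^(−0.04·20.9)) = 0.8415
sugar = (2.5 − 0.8415)·4.0·24.8

164.5189 g


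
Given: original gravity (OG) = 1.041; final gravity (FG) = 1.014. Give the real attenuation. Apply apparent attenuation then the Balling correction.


AA = (OG−FG)/(OG−1)·100;  RA = AA·0.8192
AA = (1.041 − 1.014)/(1.041 − 1)·100 = 65.8537
RA = 65.8537·0.8192

53.9473 %


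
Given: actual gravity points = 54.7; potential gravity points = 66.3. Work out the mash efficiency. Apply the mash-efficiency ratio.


efficiency = actual / potential × 100
efficiency = 54.7 / 66.3 × 100

82.5038 %


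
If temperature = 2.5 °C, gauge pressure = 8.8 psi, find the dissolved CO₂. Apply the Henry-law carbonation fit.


vols = (P + 14.695)·(0.01821 + 0.09011·e^(−0.04·T))
vols = (8.8 + 14.695)·(0.01821 + 0.09011·e^(−0.04·2.5))

2.3435 volumes


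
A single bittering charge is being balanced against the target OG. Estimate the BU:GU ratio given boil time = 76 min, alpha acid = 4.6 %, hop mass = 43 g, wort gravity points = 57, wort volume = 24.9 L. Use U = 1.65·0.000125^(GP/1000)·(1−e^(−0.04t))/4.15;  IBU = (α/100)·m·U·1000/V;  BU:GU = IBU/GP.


U = 1.65·0.000125^(57/1000)·(1−e^(−0.04·76))/4.15 = 0.2268
IBU = (4.6/100)·43·0.2268·1000/24.9 = 18.0177
BU:GU = 18.0177/57

0.3161


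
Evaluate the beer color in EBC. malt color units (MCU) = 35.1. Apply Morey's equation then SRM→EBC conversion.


SRM = 1.4922·MCU^0.6859;  EBC = SRM·1.97
SRM = 1.4922·35.1^0.6859 = 17.1298
EBC = 17.1298·1.97

33.7458 EBC


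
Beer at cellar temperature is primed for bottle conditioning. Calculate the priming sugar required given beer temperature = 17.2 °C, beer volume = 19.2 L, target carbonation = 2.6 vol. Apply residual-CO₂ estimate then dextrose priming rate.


residual = 14.695·(0.01821 + 0.09011·e^(−0.04·T));  sugar = (target − residual)·4.0·V
residual = 14.695·(0.01821 + 0.09011·e^(−0.04·17.2)) = 0.9331
sugar = (2.6 − 0.9331)·4.0·19.2

128.0182 g


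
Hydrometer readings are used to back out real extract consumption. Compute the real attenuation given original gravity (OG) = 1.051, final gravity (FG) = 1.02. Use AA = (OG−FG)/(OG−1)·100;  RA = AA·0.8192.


AA = (1.051 − 1.02)/(1.051 − 1)·100 = 60.7843
RA = 60.7843·0.8192

49.7945 %


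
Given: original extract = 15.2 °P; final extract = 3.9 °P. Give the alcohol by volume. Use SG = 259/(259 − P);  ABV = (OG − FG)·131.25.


OG = 259/(259 − 15.2) = 1.0623
FG = 259/(259 − 3.9) = 1.0153
ABV = (1.0623 − 1.0153)·131.25

6.1764 % ABV


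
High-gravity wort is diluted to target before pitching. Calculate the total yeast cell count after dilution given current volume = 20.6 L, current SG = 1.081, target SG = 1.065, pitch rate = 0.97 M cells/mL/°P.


V_w = V·((SG_c−1)/(SG_t−1)−1);  °P = 259 − 259/SG_t;  cells = rate·(V+V_w)·°P
V_w = 20.6·((1.081−1)/(1.065−1)−1) = 5.0708
V_final = 20.6 + 5.0708 = 25.6708
°P = 259 − 259/1.065 = 15.8075
cells = 0.97·25.6708·15.8075

393.6173 billion cells


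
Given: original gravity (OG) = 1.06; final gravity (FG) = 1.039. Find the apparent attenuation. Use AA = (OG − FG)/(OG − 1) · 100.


AA = (1.06 − 1.039)/(1.06 − 1) · 100

35.0000 %


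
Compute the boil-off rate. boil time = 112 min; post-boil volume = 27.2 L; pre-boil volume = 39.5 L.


rate = (V_pre − V_post) / (t_min/60)
rate = (39.5 − 27.2) / (112/60)

6.5893 L/hr


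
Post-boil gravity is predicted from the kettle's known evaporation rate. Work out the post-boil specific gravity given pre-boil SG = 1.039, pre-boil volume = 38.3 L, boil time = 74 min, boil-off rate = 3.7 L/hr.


V_post = V_pre − rate·(t/60);  SG_post = 1 + (SG_pre−1)·V_pre/V_post
V_post = 38.3 − 3.7·(74/60) = 33.7367
SG_post = 1 + (1.039 − 1)·38.3/33.7367

1.0443


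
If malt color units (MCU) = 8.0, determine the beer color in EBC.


SRM = 1.4922·MCU^0.6859;  EBC = SRM·1.97
SRM = 1.4922·8.0^0.6859 = 6.2124
EBC = 6.2124·1.97

12.2383 EBC


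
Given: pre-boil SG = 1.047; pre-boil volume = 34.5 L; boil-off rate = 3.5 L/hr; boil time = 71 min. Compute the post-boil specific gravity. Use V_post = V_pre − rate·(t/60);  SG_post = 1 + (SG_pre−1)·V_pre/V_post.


V_post = 34.5 − 3.5·(71/60) = 30.3583
SG_post = 1 + (1.047 − 1)·34.5/30.3583

1.0534


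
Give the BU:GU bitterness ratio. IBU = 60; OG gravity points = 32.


BU:GU = IBU / OG_points
BU:GU = 60 / 32

1.8750


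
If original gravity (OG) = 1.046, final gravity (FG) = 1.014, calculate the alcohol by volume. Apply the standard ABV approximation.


ABV = (OG − FG) · 131.25
ABV = (1.046 − 1.014) · 131.25

4.2000 % ABV


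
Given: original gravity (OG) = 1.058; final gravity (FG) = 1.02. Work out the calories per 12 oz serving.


ABW = (OG−FG)·131.25·0.79/FG;  °P = 259 − 259/SG (for OG→OE and FG→AE);  RE = 0.1808·OE + 0.8192·AE;  Cal = (6.9·ABW + 4·(RE−0.1))·FG·3.55
ABW = (1.058 − 1.02)·131.25·0.79/1.02 = 3.8629
OE = 259 − 259/1.058 = 14.1985 °P
AE = 259 − 259/1.02 = 5.0784 °P
RE = 0.1808·14.1985 + 0.8192·5.0784 = 6.7273 °P
Cal = (6.9·3.8629 + 4·(6.7273−0.1))·1.02·3.55

192.5037 kcal


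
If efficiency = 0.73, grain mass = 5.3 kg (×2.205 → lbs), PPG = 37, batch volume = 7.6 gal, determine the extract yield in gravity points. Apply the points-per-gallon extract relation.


points = lbs × PPG × eff / vol
lbs = 5.3 × 2.205 = 11.6865
points = 11.6865 × 37 × 0.73 / 7.6

41.5332 points


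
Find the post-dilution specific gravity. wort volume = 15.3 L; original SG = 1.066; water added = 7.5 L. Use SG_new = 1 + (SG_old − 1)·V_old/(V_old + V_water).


pts = (1.066 − 1)·1000·15.3/(15.3 + 7.5) = 44.2895
SG_new = 1 + 44.2895/1000

1.0443


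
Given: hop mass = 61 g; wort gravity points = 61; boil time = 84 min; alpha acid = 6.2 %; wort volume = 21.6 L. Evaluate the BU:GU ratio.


U = 1.65·0.000125^(GP/1000)·(1−e^(−0.04t))/4.15;  IBU = (α/100)·m·U·1000/V;  BU:GU = IBU/GP
U = 1.65·0.000125^(61/1000)·(1−e^(−0.04·84))/4.15 = 0.2218
IBU = (6.2/100)·61·0.2218·1000/21.6 = 38.8384
BU:GU = 38.8384/61

0.6367


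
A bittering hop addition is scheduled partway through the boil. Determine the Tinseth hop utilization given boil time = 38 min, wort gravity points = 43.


U = 1.65·0.000125^(GP/1000) · (1 − e^(−0.04·t))/4.15
bigness = 1.65·0.000125^(43/1000) = 1.1211
boil_factor = (1 − e^(−0.04·38))/4.15 = 0.1883
U = 1.1211 · 0.1883

0.2111


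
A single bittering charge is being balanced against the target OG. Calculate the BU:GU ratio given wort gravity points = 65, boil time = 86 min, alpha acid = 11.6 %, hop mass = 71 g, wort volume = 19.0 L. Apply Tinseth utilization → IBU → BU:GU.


U = 1.65·0.000125^(GP/1000)·(1−e^(−0.04t))/4.15;  IBU = (α/100)·m·U·1000/V;  BU:GU = IBU/GP
U = 1.65·0.000125^(65/1000)·(1−e^(−0.04·86))/4.15 = 0.2146
IBU = (11.6/100)·71·0.2146·1000/19.0 = 93.0131
BU:GU = 93.0131/65

1.4310


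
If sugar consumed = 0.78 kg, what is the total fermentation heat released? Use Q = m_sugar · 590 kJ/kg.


Q = 0.78 · 590

460.2000 kJ


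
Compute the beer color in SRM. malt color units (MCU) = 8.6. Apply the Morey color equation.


SRM = 1.4922 · MCU^0.6859
SRM = 1.4922 · 8.6^0.6859

6.5283 SRM


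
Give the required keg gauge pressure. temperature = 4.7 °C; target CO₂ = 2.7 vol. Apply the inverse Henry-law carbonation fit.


psi = vols/(0.01821 + 0.09011·e^(−0.04·T)) − 14.695
psi = 2.7/(0.01821 + 0.09011·e^(−0.04·4.7)) − 14.695

14.3759 psi


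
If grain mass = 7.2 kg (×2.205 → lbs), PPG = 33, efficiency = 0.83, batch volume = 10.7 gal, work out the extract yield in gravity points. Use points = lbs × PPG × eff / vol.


lbs = 7.2 × 2.205 = 15.8760
points = 15.8760 × 33 × 0.83 / 10.7

40.6396 points


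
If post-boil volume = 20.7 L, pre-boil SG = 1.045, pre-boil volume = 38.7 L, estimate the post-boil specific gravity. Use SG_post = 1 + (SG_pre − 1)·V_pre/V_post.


pts_pre = (1.045 − 1)·1000 = 45.0000
pts_post = 45.0000·38.7/20.7 = 84.1304
SG_post = 1 + 84.1304/1000

1.0841


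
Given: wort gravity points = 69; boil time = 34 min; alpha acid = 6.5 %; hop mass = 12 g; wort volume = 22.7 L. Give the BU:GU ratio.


U = 1.65·0.000125^(GP/1000)·(1−e^(−0.04t))/4.15;  IBU = (α/100)·m·U·1000/V;  BU:GU = IBU/GP
U = 1.65·0.000125^(69/1000)·(1−e^(−0.04·34))/4.15 = 0.1590
IBU = (6.5/100)·12·0.1590·1000/22.7 = 5.4623
BU:GU = 5.4623/69

0.0792


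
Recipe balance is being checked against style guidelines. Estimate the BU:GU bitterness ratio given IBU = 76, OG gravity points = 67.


BU:GU = IBU / OG_points
BU:GU = 76 / 67

1.1343


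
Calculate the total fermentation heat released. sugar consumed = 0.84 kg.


Q = m_sugar · 590 kJ/kg
Q = 0.84 · 590

495.6000 kJ


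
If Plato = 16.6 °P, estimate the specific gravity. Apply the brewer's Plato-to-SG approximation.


SG = 259/(259 − P)
SG = 259/(259 − 16.6)

1.0685


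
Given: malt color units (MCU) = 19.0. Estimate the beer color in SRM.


SRM = 1.4922 · MCU^0.6859
SRM = 1.4922 · 19.0^0.6859

11.2441 SRM


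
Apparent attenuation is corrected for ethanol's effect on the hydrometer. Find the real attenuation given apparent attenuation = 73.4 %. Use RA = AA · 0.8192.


RA = 73.4 · 0.8192

60.1293 %


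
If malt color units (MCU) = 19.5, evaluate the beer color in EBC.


SRM = 1.4922·MCU^0.6859;  EBC = SRM·1.97
SRM = 1.4922·19.5^0.6859 = 11.4462
EBC = 11.4462·1.97

22.5490 EBC


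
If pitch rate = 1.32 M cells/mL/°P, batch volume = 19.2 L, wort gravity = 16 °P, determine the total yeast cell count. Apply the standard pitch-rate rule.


cells (billions) = rate · V_L · °P
cells = 1.32 · 19.2 · 16

405.5040 billion cells


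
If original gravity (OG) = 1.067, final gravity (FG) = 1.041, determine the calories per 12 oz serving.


ABW = (OG−FG)·131.25·0.79/FG;  °P = 259 − 259/SG (for OG→OE and FG→AE);  RE = 0.1808·OE + 0.8192·AE;  Cal = (6.9·ABW + 4·(RE−0.1))·FG·3.55
ABW = (1.067 − 1.041)·131.25·0.79/1.041 = 2.5897
OE = 259 − 259/1.067 = 16.2634 °P
AE = 259 − 259/1.041 = 10.2008 °P
RE = 0.1808·16.2634 + 0.8192·10.2008 = 11.2969 °P
Cal = (6.9·2.5897 + 4·(11.2969−0.1))·1.041·3.55

231.5500 kcal


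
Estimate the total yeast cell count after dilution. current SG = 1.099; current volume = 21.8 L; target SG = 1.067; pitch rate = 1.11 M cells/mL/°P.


V_w = V·((SG_c−1)/(SG_t−1)−1);  °P = 259 − 259/SG_t;  cells = rate·(V+V_w)·°P
V_w = 21.8·((1.099−1)/(1.067−1)−1) = 10.4119
V_final = 21.8 + 10.4119 = 32.2119
°P = 259 − 259/1.067 = 16.2634
cells = 1.11·32.2119·16.2634

581.5004 billion cells


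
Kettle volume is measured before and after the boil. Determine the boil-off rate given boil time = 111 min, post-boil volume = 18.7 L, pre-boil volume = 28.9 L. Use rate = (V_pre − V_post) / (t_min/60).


rate = (28.9 − 18.7) / (111/60)

5.5135 L/hr


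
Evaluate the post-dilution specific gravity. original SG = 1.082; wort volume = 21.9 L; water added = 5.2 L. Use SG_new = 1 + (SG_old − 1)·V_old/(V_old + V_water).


pts = (1.082 − 1)·1000·21.9/(21.9 + 5.2) = 66.2657
SG_new = 1 + 66.2657/1000

1.0663


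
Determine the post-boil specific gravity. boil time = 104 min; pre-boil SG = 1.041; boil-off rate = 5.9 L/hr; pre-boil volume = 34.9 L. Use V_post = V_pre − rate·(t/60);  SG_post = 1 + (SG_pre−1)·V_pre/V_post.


V_post = 34.9 − 5.9·(104/60) = 24.6733
SG_post = 1 + (1.041 − 1)·34.9/24.6733

1.0580


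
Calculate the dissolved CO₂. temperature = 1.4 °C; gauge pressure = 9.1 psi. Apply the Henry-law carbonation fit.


vols = (P + 14.695)·(0.01821 + 0.09011·e^(−0.04·T))
vols = (9.1 + 14.695)·(0.01821 + 0.09011·e^(−0.04·1.4))

2.4607 volumes


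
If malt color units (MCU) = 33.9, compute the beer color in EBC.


SRM = 1.4922·MCU^0.6859;  EBC = SRM·1.97
SRM = 1.4922·33.9^0.6859 = 16.7260
EBC = 16.7260·1.97

32.9501 EBC


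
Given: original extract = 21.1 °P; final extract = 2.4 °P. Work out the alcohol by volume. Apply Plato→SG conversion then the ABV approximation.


SG = 259/(259 − P);  ABV = (OG − FG)·131.25
OG = 259/(259 − 21.1) = 1.0887
FG = 259/(259 − 2.4) = 1.0094
ABV = (1.0887 − 1.0094)·131.25

10.4133 % ABV


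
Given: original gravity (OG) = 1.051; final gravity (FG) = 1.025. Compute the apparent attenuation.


AA = (OG − FG)/(OG − 1) · 100
AA = (1.051 − 1.025)/(1.051 − 1) · 100

50.9804 %


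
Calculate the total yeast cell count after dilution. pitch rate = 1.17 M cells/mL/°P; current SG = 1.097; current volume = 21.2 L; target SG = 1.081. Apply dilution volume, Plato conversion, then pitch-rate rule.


V_w = V·((SG_c−1)/(SG_t−1)−1);  °P = 259 − 259/SG_t;  cells = rate·(V+V_w)·°P
V_w = 21.2·((1.097−1)/(1.081−1)−1) = 4.1877
V_final = 21.2 + 4.1877 = 25.3877
°P = 259 − 259/1.081 = 19.4070
cells = 1.17·25.3877·19.4070

576.4578 billion cells


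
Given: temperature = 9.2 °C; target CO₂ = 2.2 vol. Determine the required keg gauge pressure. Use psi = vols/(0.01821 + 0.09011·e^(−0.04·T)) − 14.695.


psi = 2.2/(0.01821 + 0.09011·e^(−0.04·9.2)) − 14.695

12.6082 psi


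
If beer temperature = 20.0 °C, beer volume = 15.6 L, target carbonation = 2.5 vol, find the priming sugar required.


residual = 14.695·(0.01821 + 0.09011·e^(−0.04·T));  sugar = (target − residual)·4.0·V
residual = 14.695·(0.01821 + 0.09011·e^(−0.04·20.0)) = 0.8626
sugar = (2.5 − 0.8626)·4.0·15.6

102.1749 g


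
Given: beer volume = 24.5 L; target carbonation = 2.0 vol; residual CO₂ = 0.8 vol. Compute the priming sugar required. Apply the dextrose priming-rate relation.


sugar = (target − residual)·4.0·V
sugar = (2.0 − 0.8)·4.0·24.5

117.6000 g


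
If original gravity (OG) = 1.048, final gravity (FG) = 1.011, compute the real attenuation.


AA = (OG−FG)/(OG−1)·100;  RA = AA·0.8192
AA = (1.048 − 1.011)/(1.048 − 1)·100 = 77.0833
RA = 77.0833·0.8192

63.1467 %


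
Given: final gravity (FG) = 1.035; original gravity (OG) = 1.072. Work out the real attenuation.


AA = (OG−FG)/(OG−1)·100;  RA = AA·0.8192
AA = (1.072 − 1.035)/(1.072 − 1)·100 = 51.3889
RA = 51.3889·0.8192

42.0978 %


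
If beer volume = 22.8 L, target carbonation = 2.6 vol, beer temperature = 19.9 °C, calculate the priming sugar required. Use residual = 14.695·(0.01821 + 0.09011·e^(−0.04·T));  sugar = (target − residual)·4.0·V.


residual = 14.695·(0.01821 + 0.09011·e^(−0.04·19.9)) = 0.8650
sugar = (2.6 − 0.8650)·4.0·22.8

158.2350 g


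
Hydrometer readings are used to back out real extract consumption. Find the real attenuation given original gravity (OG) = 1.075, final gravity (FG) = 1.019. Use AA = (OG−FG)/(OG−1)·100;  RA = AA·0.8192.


AA = (1.075 − 1.019)/(1.075 − 1)·100 = 74.6667
RA = 74.6667·0.8192

61.1669 %


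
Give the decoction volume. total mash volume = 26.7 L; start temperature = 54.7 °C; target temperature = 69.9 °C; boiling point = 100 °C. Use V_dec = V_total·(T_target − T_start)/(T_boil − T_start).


V_dec = 26.7·(69.9 − 54.7)/(100 − 54.7)

8.9589 L


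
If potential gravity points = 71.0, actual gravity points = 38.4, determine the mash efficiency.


efficiency = actual / potential × 100
efficiency = 38.4 / 71.0 × 100

54.0845 %


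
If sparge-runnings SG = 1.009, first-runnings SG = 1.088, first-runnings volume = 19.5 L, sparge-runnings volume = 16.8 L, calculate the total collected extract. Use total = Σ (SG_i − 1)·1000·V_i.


first = (1.088 − 1)·1000·19.5 = 1716.0000
sparge = (1.009 − 1)·1000·16.8 = 151.2000
total = 1716.0000 + 151.2000

1867.2000 gravity·L


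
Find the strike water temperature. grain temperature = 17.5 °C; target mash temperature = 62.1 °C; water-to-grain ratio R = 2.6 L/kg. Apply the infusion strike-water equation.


T_strike = (0.41/R)·(T_mash − T_grain) + T_mash
T_strike = (0.41/2.6)·(62.1 − 17.5) + 62.1

69.1331 °C


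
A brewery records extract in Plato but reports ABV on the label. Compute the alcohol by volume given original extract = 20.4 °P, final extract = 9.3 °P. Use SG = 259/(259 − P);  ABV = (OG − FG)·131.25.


OG = 259/(259 − 20.4) = 1.0855
FG = 259/(259 − 9.3) = 1.0372
ABV = (1.0855 − 1.0372)·131.25

6.3333 % ABV


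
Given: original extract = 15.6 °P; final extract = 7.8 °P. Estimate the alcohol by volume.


SG = 259/(259 − P);  ABV = (OG − FG)·131.25
OG = 259/(259 − 15.6) = 1.0641
FG = 259/(259 − 7.8) = 1.0311
ABV = (1.0641 − 1.0311)·131.25

4.3366 % ABV


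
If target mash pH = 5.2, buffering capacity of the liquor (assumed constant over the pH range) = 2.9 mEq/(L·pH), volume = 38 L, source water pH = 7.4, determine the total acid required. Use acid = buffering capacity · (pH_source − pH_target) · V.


acid = 2.9 · (7.4 − 5.2) · 38

242.4400 mEq


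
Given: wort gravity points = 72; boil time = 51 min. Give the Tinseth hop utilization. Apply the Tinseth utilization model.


U = 1.65·0.000125^(GP/1000) · (1 − e^(−0.04·t))/4.15
bigness = 1.65·0.000125^(72/1000) = 0.8639
boil_factor = (1 − e^(−0.04·51))/4.15 = 0.2096
U = 0.8639 · 0.2096

0.1811


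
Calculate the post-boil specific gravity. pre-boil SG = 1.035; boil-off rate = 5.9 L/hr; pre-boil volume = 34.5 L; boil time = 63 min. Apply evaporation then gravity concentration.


V_post = V_pre − rate·(t/60);  SG_post = 1 + (SG_pre−1)·V_pre/V_post
V_post = 34.5 − 5.9·(63/60) = 28.3050
SG_post = 1 + (1.035 − 1)·34.5/28.3050

1.0427


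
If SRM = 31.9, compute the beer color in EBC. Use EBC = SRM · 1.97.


EBC = 31.9 · 1.97

62.8430 EBC


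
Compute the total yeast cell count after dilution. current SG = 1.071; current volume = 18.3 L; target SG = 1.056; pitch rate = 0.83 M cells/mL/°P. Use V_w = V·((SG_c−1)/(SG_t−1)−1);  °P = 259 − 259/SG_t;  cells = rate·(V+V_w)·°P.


V_w = 18.3·((1.071−1)/(1.056−1)−1) = 4.9018
V_final = 18.3 + 4.9018 = 23.2018
°P = 259 − 259/1.056 = 13.7348
cells = 0.83·23.2018·13.7348

264.4986 billion cells


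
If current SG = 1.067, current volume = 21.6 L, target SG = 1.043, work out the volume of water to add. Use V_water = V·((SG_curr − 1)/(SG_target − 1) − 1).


V_water = 21.6·((1.067 − 1)/(1.043 − 1) − 1)

12.0558 L


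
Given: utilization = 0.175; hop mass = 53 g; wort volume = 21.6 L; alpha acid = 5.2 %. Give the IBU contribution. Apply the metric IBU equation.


IBU = (α/100)·mass·U·1000 / V
IBU = (5.2/100)·53·0.175·1000 / 21.6

22.3287 IBU


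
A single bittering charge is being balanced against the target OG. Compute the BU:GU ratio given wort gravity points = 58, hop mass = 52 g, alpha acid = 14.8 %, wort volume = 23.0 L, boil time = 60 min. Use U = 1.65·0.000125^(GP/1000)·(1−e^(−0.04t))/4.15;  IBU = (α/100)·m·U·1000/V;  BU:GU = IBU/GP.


U = 1.65·0.000125^(58/1000)·(1−e^(−0.04·60))/4.15 = 0.2147
IBU = (14.8/100)·52·0.2147·1000/23.0 = 71.8278
BU:GU = 71.8278/58

1.2384


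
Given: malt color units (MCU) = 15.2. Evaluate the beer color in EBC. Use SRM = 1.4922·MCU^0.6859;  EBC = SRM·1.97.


SRM = 1.4922·15.2^0.6859 = 9.6484
EBC = 9.6484·1.97

19.0073 EBC


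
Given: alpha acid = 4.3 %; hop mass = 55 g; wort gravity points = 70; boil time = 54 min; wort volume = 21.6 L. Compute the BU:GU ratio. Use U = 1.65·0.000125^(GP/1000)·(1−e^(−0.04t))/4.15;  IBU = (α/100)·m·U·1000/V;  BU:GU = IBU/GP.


U = 1.65·0.000125^(70/1000)·(1−e^(−0.04·54))/4.15 = 0.1875
IBU = (4.3/100)·55·0.1875·1000/21.6 = 20.5296
BU:GU = 20.5296/70

0.2933


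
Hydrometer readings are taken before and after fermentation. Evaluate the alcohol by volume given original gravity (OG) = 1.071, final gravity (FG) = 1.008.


ABV = (OG − FG) · 131.25
ABV = (1.071 − 1.008) · 131.25

8.2687 % ABV


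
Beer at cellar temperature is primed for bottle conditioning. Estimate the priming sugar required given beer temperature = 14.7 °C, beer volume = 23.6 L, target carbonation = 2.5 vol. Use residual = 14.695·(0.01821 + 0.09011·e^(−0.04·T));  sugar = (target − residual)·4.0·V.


residual = 14.695·(0.01821 + 0.09011·e^(−0.04·14.7)) = 1.0031
sugar = (2.5 − 1.0031)·4.0·23.6

141.3086 g


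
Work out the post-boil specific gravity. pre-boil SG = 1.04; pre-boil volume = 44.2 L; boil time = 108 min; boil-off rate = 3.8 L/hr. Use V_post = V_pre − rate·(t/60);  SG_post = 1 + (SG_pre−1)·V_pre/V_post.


V_post = 44.2 − 3.8·(108/60) = 37.3600
SG_post = 1 + (1.04 − 1)·44.2/37.3600

1.0473


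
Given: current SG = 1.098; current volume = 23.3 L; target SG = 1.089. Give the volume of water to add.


V_water = V·((SG_curr − 1)/(SG_target − 1) − 1)
V_water = 23.3·((1.098 − 1)/(1.089 − 1) − 1)

2.3562 L


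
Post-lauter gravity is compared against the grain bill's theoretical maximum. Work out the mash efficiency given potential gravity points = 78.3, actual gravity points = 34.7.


efficiency = actual / potential × 100
efficiency = 34.7 / 78.3 × 100

44.3167 %


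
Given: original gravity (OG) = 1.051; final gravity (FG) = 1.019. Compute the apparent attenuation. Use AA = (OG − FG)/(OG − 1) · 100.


AA = (1.051 − 1.019)/(1.051 − 1) · 100

62.7451 %


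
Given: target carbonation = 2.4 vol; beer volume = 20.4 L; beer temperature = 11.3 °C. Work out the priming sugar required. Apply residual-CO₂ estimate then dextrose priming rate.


residual = 14.695·(0.01821 + 0.09011·e^(−0.04·T));  sugar = (target − residual)·4.0·V
residual = 14.695·(0.01821 + 0.09011·e^(−0.04·11.3)) = 1.1102
sugar = (2.4 − 1.1102)·4.0·20.4

105.2448 g


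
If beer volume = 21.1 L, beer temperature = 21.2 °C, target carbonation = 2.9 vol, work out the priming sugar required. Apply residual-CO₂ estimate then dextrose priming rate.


residual = 14.695·(0.01821 + 0.09011·e^(−0.04·T));  sugar = (target − residual)·4.0·V
residual = 14.695·(0.01821 + 0.09011·e^(−0.04·21.2)) = 0.8347
sugar = (2.9 − 0.8347)·4.0·21.1

174.3115 g


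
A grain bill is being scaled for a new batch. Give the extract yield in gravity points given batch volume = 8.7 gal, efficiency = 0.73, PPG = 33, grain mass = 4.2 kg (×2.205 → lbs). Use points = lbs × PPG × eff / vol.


lbs = 4.2 × 2.205 = 9.2610
points = 9.2610 × 33 × 0.73 / 8.7

25.6434 points


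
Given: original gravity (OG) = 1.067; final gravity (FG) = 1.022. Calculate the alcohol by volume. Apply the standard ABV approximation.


ABV = (OG − FG) · 131.25
ABV = (1.067 − 1.022) · 131.25

5.9062 % ABV


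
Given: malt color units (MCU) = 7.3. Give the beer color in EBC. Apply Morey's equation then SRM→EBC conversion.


SRM = 1.4922·MCU^0.6859;  EBC = SRM·1.97
SRM = 1.4922·7.3^0.6859 = 5.8342
EBC = 5.8342·1.97

11.4933 EBC


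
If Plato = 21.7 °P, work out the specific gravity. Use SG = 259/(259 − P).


SG = 259/(259 − 21.7)

1.0914


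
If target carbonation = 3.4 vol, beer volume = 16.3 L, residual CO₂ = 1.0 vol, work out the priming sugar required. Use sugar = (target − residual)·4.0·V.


sugar = (3.4 − 1.0)·4.0·16.3

156.4800 g


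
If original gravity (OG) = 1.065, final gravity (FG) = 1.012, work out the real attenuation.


AA = (OG−FG)/(OG−1)·100;  RA = AA·0.8192
AA = (1.065 − 1.012)/(1.065 − 1)·100 = 81.5385
RA = 81.5385·0.8192

66.7963 %


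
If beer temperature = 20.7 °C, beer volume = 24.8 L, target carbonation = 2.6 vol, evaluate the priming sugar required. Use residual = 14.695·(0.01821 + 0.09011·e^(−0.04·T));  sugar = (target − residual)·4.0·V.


residual = 14.695·(0.01821 + 0.09011·e^(−0.04·20.7)) = 0.8462
sugar = (2.6 − 0.8462)·4.0·24.8

173.9815 g


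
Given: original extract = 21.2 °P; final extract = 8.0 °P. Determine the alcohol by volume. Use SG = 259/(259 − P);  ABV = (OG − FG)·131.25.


OG = 259/(259 − 21.2) = 1.0892
FG = 259/(259 − 8.0) = 1.0319
ABV = (1.0892 − 1.0319)·131.25

7.5177 % ABV


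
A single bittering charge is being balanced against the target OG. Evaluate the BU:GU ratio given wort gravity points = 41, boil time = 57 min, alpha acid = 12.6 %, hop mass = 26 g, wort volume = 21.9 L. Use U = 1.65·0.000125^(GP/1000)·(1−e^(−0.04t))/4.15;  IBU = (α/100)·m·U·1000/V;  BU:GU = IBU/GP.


U = 1.65·0.000125^(41/1000)·(1−e^(−0.04·57))/4.15 = 0.2469
IBU = (12.6/100)·26·0.2469·1000/21.9 = 36.9358
BU:GU = 36.9358/41

0.9009


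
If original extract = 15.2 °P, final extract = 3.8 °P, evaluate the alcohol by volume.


SG = 259/(259 − P);  ABV = (OG − FG)·131.25
OG = 259/(259 − 15.2) = 1.0623
FG = 259/(259 − 3.8) = 1.0149
ABV = (1.0623 − 1.0149)·131.25

6.2286 % ABV


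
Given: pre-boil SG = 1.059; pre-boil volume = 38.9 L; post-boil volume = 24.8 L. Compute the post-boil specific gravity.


SG_post = 1 + (SG_pre − 1)·V_pre/V_post
pts_pre = (1.059 − 1)·1000 = 59.0000
pts_post = 59.0000·38.9/24.8 = 92.5444
SG_post = 1 + 92.5444/1000

1.0925


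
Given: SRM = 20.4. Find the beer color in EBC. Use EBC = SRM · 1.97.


EBC = 20.4 · 1.97

40.1880 EBC


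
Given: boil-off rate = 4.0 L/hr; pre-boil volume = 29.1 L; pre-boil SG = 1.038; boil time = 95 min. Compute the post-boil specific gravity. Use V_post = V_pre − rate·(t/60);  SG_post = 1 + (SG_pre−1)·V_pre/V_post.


V_post = 29.1 − 4.0·(95/60) = 22.7667
SG_post = 1 + (1.038 − 1)·29.1/22.7667

1.0486


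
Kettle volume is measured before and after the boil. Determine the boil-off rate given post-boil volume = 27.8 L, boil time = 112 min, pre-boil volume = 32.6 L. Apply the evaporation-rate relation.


rate = (V_pre − V_post) / (t_min/60)
rate = (32.6 − 27.8) / (112/60)

2.5714 L/hr


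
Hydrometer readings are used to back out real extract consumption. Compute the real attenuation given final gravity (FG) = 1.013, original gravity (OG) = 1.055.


AA = (OG−FG)/(OG−1)·100;  RA = AA·0.8192
AA = (1.055 − 1.013)/(1.055 − 1)·100 = 76.3636
RA = 76.3636·0.8192

62.5571 %


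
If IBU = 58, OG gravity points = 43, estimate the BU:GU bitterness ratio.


BU:GU = IBU / OG_points
BU:GU = 58 / 43

1.3488


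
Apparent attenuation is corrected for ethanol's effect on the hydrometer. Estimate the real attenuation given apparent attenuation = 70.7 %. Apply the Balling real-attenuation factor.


RA = AA · 0.8192
RA = 70.7 · 0.8192

57.9174 %


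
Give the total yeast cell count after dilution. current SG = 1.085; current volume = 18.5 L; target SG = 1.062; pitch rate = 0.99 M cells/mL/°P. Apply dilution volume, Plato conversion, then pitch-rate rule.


V_w = V·((SG_c−1)/(SG_t−1)−1);  °P = 259 − 259/SG_t;  cells = rate·(V+V_w)·°P
V_w = 18.5·((1.085−1)/(1.062−1)−1) = 6.8629
V_final = 18.5 + 6.8629 = 25.3629
°P = 259 − 259/1.062 = 15.1205
cells = 0.99·25.3629·15.1205

379.6655 billion cells


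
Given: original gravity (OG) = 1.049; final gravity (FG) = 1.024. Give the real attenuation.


AA = (OG−FG)/(OG−1)·100;  RA = AA·0.8192
AA = (1.049 − 1.024)/(1.049 − 1)·100 = 51.0204
RA = 51.0204·0.8192

41.7959 %


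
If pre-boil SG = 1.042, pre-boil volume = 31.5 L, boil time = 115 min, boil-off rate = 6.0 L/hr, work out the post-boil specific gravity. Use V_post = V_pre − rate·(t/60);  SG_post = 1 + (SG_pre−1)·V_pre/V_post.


V_post = 31.5 − 6.0·(115/60) = 20.0000
SG_post = 1 + (1.042 − 1)·31.5/20.0000

1.0662


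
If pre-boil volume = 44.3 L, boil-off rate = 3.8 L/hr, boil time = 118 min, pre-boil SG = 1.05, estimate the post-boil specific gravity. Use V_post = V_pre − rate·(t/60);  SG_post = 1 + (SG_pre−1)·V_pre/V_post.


V_post = 44.3 − 3.8·(118/60) = 36.8267
SG_post = 1 + (1.05 − 1)·44.3/36.8267

1.0601


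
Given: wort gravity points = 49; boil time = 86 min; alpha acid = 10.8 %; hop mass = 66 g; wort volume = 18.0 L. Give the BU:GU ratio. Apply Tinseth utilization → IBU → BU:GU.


U = 1.65·0.000125^(GP/1000)·(1−e^(−0.04t))/4.15;  IBU = (α/100)·m·U·1000/V;  BU:GU = IBU/GP
U = 1.65·0.000125^(49/1000)·(1−e^(−0.04·86))/4.15 = 0.2478
IBU = (10.8/100)·66·0.2478·1000/18.0 = 98.1129
BU:GU = 98.1129/49

2.0023


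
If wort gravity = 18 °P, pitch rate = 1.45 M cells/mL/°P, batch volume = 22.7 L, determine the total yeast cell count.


cells (billions) = rate · V_L · °P
cells = 1.45 · 22.7 · 18

592.4700 billion cells


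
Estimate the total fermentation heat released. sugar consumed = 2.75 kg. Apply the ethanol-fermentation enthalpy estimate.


Q = m_sugar · 590 kJ/kg
Q = 2.75 · 590

1622.5000 kJ


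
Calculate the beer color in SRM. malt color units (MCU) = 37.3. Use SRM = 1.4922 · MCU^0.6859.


SRM = 1.4922 · 37.3^0.6859

17.8592 SRM


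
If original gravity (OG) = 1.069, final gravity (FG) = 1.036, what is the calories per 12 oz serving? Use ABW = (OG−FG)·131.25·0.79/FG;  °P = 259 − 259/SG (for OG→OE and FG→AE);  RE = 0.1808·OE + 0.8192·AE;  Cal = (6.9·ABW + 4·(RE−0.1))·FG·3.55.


ABW = (1.069 − 1.036)·131.25·0.79/1.036 = 3.3028
OE = 259 − 259/1.069 = 16.7175 °P
AE = 259 − 259/1.036 = 9.0000 °P
RE = 0.1808·16.7175 + 0.8192·9.0000 = 10.3953 °P
Cal = (6.9·3.3028 + 4·(10.3953−0.1))·1.036·3.55

235.2708 kcal


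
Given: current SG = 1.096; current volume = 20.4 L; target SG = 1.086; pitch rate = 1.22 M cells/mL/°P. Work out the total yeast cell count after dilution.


V_w = V·((SG_c−1)/(SG_t−1)−1);  °P = 259 − 259/SG_t;  cells = rate·(V+V_w)·°P
V_w = 20.4·((1.096−1)/(1.086−1)−1) = 2.3721
V_final = 20.4 + 2.3721 = 22.7721
°P = 259 − 259/1.086 = 20.5101
cells = 1.22·22.7721·20.5101

569.8114 billion cells


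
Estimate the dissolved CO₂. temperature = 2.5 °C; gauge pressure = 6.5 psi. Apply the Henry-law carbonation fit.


vols = (P + 14.695)·(0.01821 + 0.09011·e^(−0.04·T))
vols = (6.5 + 14.695)·(0.01821 + 0.09011·e^(−0.04·2.5))

2.1141 volumes


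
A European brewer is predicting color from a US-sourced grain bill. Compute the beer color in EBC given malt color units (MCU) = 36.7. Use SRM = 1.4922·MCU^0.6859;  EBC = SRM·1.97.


SRM = 1.4922·36.7^0.6859 = 17.6617
EBC = 17.6617·1.97

34.7935 EBC


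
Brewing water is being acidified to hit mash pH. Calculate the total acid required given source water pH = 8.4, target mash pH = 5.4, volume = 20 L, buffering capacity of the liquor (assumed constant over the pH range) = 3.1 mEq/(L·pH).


acid = buffering capacity · (pH_source − pH_target) · V
acid = 3.1 · (8.4 − 5.4) · 20

186.0000 mEq


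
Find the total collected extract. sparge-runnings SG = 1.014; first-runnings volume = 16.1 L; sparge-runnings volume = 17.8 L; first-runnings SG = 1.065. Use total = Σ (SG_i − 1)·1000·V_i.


first = (1.065 − 1)·1000·16.1 = 1046.5000
sparge = (1.014 − 1)·1000·17.8 = 249.2000
total = 1046.5000 + 249.2000

1295.7000 gravity·L


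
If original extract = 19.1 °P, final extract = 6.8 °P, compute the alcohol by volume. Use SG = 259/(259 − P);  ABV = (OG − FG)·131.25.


OG = 259/(259 − 19.1) = 1.0796
FG = 259/(259 − 6.8) = 1.0270
ABV = (1.0796 − 1.0270)·131.25

6.9108 % ABV


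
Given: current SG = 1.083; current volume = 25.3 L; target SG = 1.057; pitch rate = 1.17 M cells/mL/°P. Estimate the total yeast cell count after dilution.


V_w = V·((SG_c−1)/(SG_t−1)−1);  °P = 259 − 259/SG_t;  cells = rate·(V+V_w)·°P
V_w = 25.3·((1.083−1)/(1.057−1)−1) = 11.5404
V_final = 25.3 + 11.5404 = 36.8404
°P = 259 − 259/1.057 = 13.9669
cells = 1.17·36.8404·13.9669

602.0177 billion cells


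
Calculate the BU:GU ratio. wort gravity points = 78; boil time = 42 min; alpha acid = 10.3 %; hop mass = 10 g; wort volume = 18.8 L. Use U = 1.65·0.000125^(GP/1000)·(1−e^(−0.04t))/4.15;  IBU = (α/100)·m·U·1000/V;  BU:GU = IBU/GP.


U = 1.65·0.000125^(78/1000)·(1−e^(−0.04·42))/4.15 = 0.1605
IBU = (10.3/100)·10·0.1605·1000/18.8 = 8.7922
BU:GU = 8.7922/78

0.1127


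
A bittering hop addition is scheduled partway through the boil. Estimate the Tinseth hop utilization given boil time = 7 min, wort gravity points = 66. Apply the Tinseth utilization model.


U = 1.65·0.000125^(GP/1000) · (1 − e^(−0.04·t))/4.15
bigness = 1.65·0.000125^(66/1000) = 0.9118
boil_factor = (1 − e^(−0.04·7))/4.15 = 0.0588
U = 0.9118 · 0.0588

0.0537


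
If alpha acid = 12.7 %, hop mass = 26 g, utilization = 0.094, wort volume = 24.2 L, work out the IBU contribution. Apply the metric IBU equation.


IBU = (α/100)·mass·U·1000 / V
IBU = (12.7/100)·26·0.094·1000 / 24.2

12.8260 IBU


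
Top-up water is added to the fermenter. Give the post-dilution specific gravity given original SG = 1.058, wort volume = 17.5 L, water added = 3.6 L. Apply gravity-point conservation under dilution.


SG_new = 1 + (SG_old − 1)·V_old/(V_old + V_water)
pts = (1.058 − 1)·1000·17.5/(17.5 + 3.6) = 48.1043
SG_new = 1 + 48.1043/1000

1.0481


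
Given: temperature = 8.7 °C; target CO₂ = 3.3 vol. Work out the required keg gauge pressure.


psi = vols/(0.01821 + 0.09011·e^(−0.04·T)) − 14.695
psi = 3.3/(0.01821 + 0.09011·e^(−0.04·8.7)) − 14.695

25.6293 psi
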